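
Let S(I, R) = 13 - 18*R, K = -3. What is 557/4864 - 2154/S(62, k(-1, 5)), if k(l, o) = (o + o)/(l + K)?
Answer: -5222375/141056 ≈ -37.023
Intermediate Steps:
k(l, o) = 2*o/(-3 + l) (k(l, o) = (o + o)/(l - 3) = (2*o)/(-3 + l) = 2*o/(-3 + l))
557/4864 - 2154/S(62, k(-1, 5)) = 557/4864 - 2154/(13 - 36*5/(-3 - 1)) = 557*(1/4864) - 2154/(13 - 36*5/(-4)) = 557/4864 - 2154/(13 - 36*5*(-1)/4) = 557/4864 - 2154/(13 - 18*(-5/2)) = 557/4864 - 2154/(13 + 45) = 557/4864 - 2154/58 = 557/4864 - 2154*1/58 = 557/4864 - 1077/29 = -5222375/141056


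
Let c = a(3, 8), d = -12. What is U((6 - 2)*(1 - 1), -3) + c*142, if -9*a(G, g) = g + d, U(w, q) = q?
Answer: 541/9 ≈ 60.111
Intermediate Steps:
a(G, g) = 4/3 - g/9 (a(G, g) = -(g - 12)/9 = -(-12 + g)/9 = 4/3 - g/9)
c = 4/9 (c = 4/3 - ⅑*8 = 4/3 - 8/9 = 4/9 ≈ 0.44444)
U((6 - 2)*(1 - 1), -3) + c*142 = -3 + (4/9)*142 = -3 + 568/9 = 541/9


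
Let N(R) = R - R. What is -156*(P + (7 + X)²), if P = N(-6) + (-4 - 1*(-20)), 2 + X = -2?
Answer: -3900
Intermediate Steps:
N(R) = 0
X = -4 (X = -2 - 2 = -4)
P = 16 (P = 0 + (-4 - 1*(-20)) = 0 + (-4 + 20) = 0 + 16 = 16)
-156*(P + (7 + X)²) = -156*(16 + (7 - 4)²) = -156*(16 + 3²) = -156*(16 + 9) = -156*25 = -3900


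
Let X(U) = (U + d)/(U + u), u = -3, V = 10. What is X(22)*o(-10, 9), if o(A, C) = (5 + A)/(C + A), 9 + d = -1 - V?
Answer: 10/19 ≈ 0.52632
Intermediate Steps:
d = -20 (d = -9 + (-1 - 1*10) = -9 + (-1 - 10) = -9 - 11 = -20)
o(A, C) = (5 + A)/(A + C)
X(U) = (-20 + U)/(-3 + U) (X(U) = (U - 20)/(U - 3) = (-20 + U)/(-3 + U))
X(22)*o(-10, 9) = ((-20 + 22)/(-3 + 22))*((5 - 10)/(-10 + 9)) = (2/19)*(-5/(-1)) = ((1/19)*2)*(-1*(-5)) = (2/19)*5 = 10/19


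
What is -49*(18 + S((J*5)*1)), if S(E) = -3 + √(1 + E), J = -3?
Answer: -735 - 49*I*√14 ≈ -735.0 - 183.34*I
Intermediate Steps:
-49*(18 + S((J*5)*1)) = -49*(18 + (-3 + √(1 - 3*5*1))) = -49*(18 + (-3 + √(1 - 15*1))) = -49*(18 + (-3 + √(1 - 15))) = -49*(18 + (-3 + √(-14))) = -49*(18 + (-3 + I*√14)) = -49*(15 + I*√14) = -735 - 49*I*√14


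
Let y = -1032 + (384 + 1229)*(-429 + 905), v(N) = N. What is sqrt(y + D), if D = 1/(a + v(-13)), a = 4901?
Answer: sqrt(4579937868038)/2444 ≈ 875.65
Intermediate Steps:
y = 766756 (y = -1032 + 1613*476 = -1032 + 767788 = 766756)
D = 1/4888 (D = 1/(4901 - 13) = 1/4888 ≈ 0.00020458)
sqrt(y + D) = sqrt(766756 + 1/4888) = sqrt(3747903329/4888) = sqrt(4579937868038)/2444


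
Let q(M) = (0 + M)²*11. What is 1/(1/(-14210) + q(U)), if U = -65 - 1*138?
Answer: 14210/6441378789 ≈ 2.2060e-6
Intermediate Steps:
U = -203 (U = -65 - 138 = -203)
q(M) = 11*M² (q(M) = M²*11 = 11*M²)
1/(1/(-14210) + q(U)) = 1/(1/(-14210) + 11*(-203)²) = 1/(-1/14210 + 11*41209) = 1/(-1/14210 + 453299) = 1/(6441378789/14210) = 14210/6441378789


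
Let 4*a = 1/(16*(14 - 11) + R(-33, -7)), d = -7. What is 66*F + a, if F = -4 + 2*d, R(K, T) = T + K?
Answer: -38015/32 ≈ -1188.0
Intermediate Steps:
R(K, T) = K + T
a = 1/32 (a = 1/(4*(16*(14 - 11) + (-33 - 7))) = 1/(4*(16*3 - 40)) = 1/(4*(48 - 40)) = (¼)/8 = (¼)*(⅛) = 1/32 ≈ 0.031250)
F = -18 (F = -4 + 2*(-7) = -4 - 14 = -18)
66*F + a = 66*(-18) + 1/32 = -1188 + 1/32 = -38015/32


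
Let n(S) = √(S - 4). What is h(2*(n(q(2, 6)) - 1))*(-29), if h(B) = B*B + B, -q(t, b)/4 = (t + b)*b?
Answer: 22678 + 2436*I ≈ 22678.0 + 2436.0*I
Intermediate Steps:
q(t, b) = -4*b*(b + t) (q(t, b) = -4*(t + b)*b = -4*(b + t)*b = -4*b*(b + t))
n(S) = √(-4 + S)
h(B) = B + B² (h(B) = B² + B = B + B²)
h(2*(n(q(2, 6)) - 1))*(-29) = ((2*(√(-4 - 4*6*(6 + 2)) - 1))*(1 + 2*(√(-4 - 4*6*(6 + 2)) - 1)))*(-29) = ((2*(√(-4 - 4*6*8) - 1))*(1 + 2*(√(-4 - 4*6*8) - 1)))*(-29) = ((2*(√(-4 - 192) - 1))*(1 + 2*(√(-4 - 192) - 1)))*(-29) = ((2*(√(-196) - 1))*(1 + 2*(√(-196) - 1)))*(-29) = ((2*(14*I - 1))*(1 + 2*(14*I - 1)))*(-29) = ((2*(-1 + 14*I))*(1 + 2*(-1 + 14*I)))*(-29) = ((-2 + 28*I)*(1 + (-2 + 28*I)))*(-29) = ((-2 + 28*I)*(-1 + 28*I))*(-29) = ((-1 + 28*I)*(-2 + 28*I))*(-29) = -29*(-1 + 28*I)*(-2 + 28*I)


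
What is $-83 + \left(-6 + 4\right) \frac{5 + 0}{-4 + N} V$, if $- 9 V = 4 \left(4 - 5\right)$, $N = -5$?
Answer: $- \frac{6683}{81} \approx -82.506$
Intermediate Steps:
$V = \frac{4}{9}$ ($V = - \frac{4 \left(4 - 5\right)}{9} = - \frac{4 \left(-1\right)}{9} = \left(- \frac{1}{9}\right) \left(-4\right) = \frac{4}{9} \approx 0.44444$)
$-83 + \left(-6 + 4\right) \frac{5 + 0}{-4 + N} V = -83 + \left(-6 + 4\right) \frac{5 + 0}{-4 - 5} \cdot \frac{4}{9} = -83 + - 2 \frac{5}{-9} \cdot \frac{4}{9} = -83 + - 2 \cdot 5 \left(- \frac{1}{9}\right) \frac{4}{9} = -83 + \left(-2\right) \left(- \frac{5}{9}\right) \frac{4}{9} = -83 + \frac{10}{9} \cdot \frac{4}{9} = -83 + \frac{40}{81} = - \frac{6683}{81}$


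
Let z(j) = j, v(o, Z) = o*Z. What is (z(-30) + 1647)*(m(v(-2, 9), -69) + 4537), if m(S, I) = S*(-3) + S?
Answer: 7394541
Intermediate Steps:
v(o, Z) = Z*o
m(S, I) = -2*S (m(S, I) = -3*S + S = -2*S)
(z(-30) + 1647)*(m(v(-2, 9), -69) + 4537) = (-30 + 1647)*(-18*(-2) + 4537) = 1617*(-2*(-18) + 4537) = 1617*(36 + 4537) = 1617*4573 = 7394541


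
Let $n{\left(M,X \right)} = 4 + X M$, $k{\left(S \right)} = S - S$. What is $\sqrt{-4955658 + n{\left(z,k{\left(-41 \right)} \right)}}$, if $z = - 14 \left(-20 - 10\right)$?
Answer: $i \sqrt{4955654} \approx 2226.1 i$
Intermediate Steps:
$k{\left(S \right)} = 0$
$z = 420$ ($z = \left(-14\right) \left(-30\right) = 420$)
$n{\left(M,X \right)} = 4 + M X$
$\sqrt{-4955658 + n{\left(z,k{\left(-41 \right)} \right)}} = \sqrt{-4955658 + \left(4 + 420 \cdot 0\right)} = \sqrt{-4955658 + \left(4 + 0\right)} = \sqrt{-4955658 + 4} = \sqrt{-4955654} = i \sqrt{4955654}$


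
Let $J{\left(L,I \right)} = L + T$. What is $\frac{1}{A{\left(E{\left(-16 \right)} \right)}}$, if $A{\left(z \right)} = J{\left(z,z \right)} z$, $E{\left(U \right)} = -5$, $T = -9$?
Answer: $\frac{1}{70} \approx 0.014286$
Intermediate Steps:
$J{\left(L,I \right)} = -9 + L$ ($J{\left(L,I \right)} = L - 9 = -9 + L$)
$A{\left(z \right)} = z \left(-9 + z\right)$ ($A{\left(z \right)} = \left(-9 + z\right) z = z \left(-9 + z\right)$)
$\frac{1}{A{\left(E{\left(-16 \right)} \right)}} = \frac{1}{\left(-5\right) \left(-9 - 5\right)} = \frac{1}{\left(-5\right) \left(-14\right)} = \frac{1}{70}$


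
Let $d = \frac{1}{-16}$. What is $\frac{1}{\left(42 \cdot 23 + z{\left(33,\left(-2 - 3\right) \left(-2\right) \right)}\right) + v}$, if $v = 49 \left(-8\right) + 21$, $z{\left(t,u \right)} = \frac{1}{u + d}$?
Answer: $\frac{159}{94621} \approx 0.0016804$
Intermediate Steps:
$d = - \frac{1}{16} \approx -0.0625$
$z{\left(t,u \right)} = \frac{1}{- \frac{1}{16} + u}$ ($z{\left(t,u \right)} = \frac{1}{u - \frac{1}{16}} = \frac{1}{- \frac{1}{16} + u}$)
$v = -371$ ($v = -392 + 21 = -371$)
$\frac{1}{\left(42 \cdot 23 + z{\left(33,\left(-2 - 3\right) \left(-2\right) \right)}\right) + v} = \frac{1}{\left(42 \cdot 23 + \frac{16}{-1 + 16 \left(-2 - 3\right) \left(-2\right)}\right) - 371} = \frac{1}{\left(966 + \frac{16}{-1 + 16 \left(\left(-5\right) \left(-2\right)\right)}\right) - 371} = \frac{1}{\left(966 + \frac{16}{-1 + 16 \cdot 10}\right) - 371} = \frac{1}{\left(966 + \frac{16}{-1 + 160}\right) - 371} = \frac{1}{\left(966 + \frac{16}{159}\right) - 371} = \frac{1}{\frac{153610}{159} - 371} = \frac{1}{\frac{94621}{159}} = \frac{159}{94621}$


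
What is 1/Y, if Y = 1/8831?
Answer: 8831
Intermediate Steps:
Y = 1/8831 ≈ 0.00011324
1/Y = 1/(1/8831) = 8831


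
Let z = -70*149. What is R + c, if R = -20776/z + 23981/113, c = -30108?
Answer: -2516608443/84185 ≈ -29894.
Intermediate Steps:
z = -10430
R = 18033537/84185 (R = -20776/(-10430) + 23981/113 = -20776*(-1/10430) + 23981*(1/113) = 1484/745 + 23981/113 = 18033537/84185 ≈ 214.21)
R + c = 18033537/84185 - 30108 = -2516608443/84185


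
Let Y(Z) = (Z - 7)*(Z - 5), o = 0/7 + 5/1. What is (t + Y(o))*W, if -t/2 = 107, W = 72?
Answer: -15408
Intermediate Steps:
t = -214 (t = -2*107 = -214)
o = 5 (o = 0*(⅐) + 5*1 = 0 + 5 = 5)
Y(Z) = (-7 + Z)*(-5 + Z)
(t + Y(o))*W = (-214 + (35 + 5² - 12*5))*72 = (-214 + (35 + 25 - 60))*72 = (-214 + 0)*72 = -214*72 = -15408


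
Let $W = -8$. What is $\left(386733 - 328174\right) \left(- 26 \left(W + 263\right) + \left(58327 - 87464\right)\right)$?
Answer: $-2094479753$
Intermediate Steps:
$\left(386733 - 328174\right) \left(- 26 \left(W + 263\right) + \left(58327 - 87464\right)\right) = \left(386733 - 328174\right) \left(- 26 \left(-8 + 263\right) + \left(58327 - 87464\right)\right) = 58559 \left(\left(-26\right) 255 + \left(58327 - 87464\right)\right) = 58559 \left(-6630 - 29137\right) = 58559 \left(-35767\right) = -2094479753$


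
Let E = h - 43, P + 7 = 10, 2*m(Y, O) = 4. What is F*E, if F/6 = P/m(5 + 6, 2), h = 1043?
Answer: 9000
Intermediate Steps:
m(Y, O) = 2 (m(Y, O) = (1/2)*4 = 2)
P = 3 (P = -7 + 10 = 3)
F = 9 (F = 6*(3/2) = 9)
E = 1000 (E = 1043 - 43 = 1000)
F*E = 9*1000 = 9000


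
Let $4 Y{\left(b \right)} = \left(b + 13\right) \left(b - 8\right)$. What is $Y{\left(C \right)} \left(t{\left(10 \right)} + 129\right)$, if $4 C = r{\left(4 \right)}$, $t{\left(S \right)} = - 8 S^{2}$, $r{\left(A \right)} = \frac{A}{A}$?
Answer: $\frac{1102453}{64} \approx 17226.0$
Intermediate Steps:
$r{\left(A \right)} = 1$
$C = \frac{1}{4}$ ($C = \frac{1}{4} \cdot 1 = \frac{1}{4} \approx 0.25$)
$Y{\left(b \right)} = \frac{\left(-8 + b\right) \left(13 + b\right)}{4}$ ($Y{\left(b \right)} = \frac{\left(b + 13\right) \left(b - 8\right)}{4} = \frac{\left(13 + b\right) \left(-8 + b\right)}{4} = \frac{\left(-8 + b\right) \left(13 + b\right)}{4}$)
$Y{\left(C \right)} \left(t{\left(10 \right)} + 129\right) = \left(-26 + \frac{1}{4 \cdot 16} + \frac{5}{4} \cdot \frac{1}{4}\right) \left(- 8 \cdot 10^{2} + 129\right) = \left(-26 + \frac{1}{4} \cdot \frac{1}{16} + \frac{5}{16}\right) \left(\left(-8\right) 100 + 129\right) = \left(-26 + \frac{1}{64} + \frac{5}{16}\right) \left(-800 + 129\right) = \left(- \frac{1643}{64}\right) \left(-671\right) = \frac{1102453}{64}$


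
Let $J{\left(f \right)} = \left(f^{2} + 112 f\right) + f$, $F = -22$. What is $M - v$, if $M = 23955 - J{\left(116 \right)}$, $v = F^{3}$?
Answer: $8039$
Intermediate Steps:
$J{\left(f \right)} = f^{2} + 113 f$
$v = -10648$ ($v = \left(-22\right)^{3} = -10648$)
$M = -2609$ ($M = 23955 - 116 \left(113 + 116\right) = 23955 - 116 \cdot 229 = 23955 - 26564 = -2609$)
$M - v = -2609 - -10648 = -2609 + 10648 = 8039$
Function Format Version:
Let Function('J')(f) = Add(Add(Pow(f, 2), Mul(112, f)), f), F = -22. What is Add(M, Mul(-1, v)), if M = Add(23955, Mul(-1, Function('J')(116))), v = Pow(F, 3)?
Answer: 8039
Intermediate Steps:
Function('J')(f) = Add(Pow(f, 2), Mul(113, f))
v = -10648 (v = Pow(-22, 3) = -10648)
M = -2609 (M = Add(23955, Mul(-1, Mul(116, Add(113, 116)))) = Add(23955, Mul(-1, Mul(116, 229))) = Add(23955, Mul(-1, 26564)) = Add(23955, -26564) = -2609)
Add(M, Mul(-1, v)) = Add(-2609, Mul(-1, -10648)) = Add(-2609, 10648) = 8039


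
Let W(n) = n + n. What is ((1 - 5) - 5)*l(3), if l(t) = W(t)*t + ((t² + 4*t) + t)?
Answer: -378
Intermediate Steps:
W(n) = 2*n
l(t) = 3*t² + 5*t (l(t) = (2*t)*t + ((t² + 4*t) + t) = 2*t² + (t² + 5*t) = 3*t² + 5*t)
((1 - 5) - 5)*l(3) = ((1 - 5) - 5)*(3*(5 + 3*3)) = (-4 - 5)*(3*(5 + 9)) = -27*14 = -9*42 = -378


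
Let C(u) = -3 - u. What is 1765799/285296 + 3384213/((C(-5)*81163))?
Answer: 626068760261/23155479248 ≈ 27.038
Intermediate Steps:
1765799/285296 + 3384213/((C(-5)*81163)) = 1765799/285296 + 3384213/(((-3 - 1*(-5))*81163)) = 1765799*(1/285296) + 3384213/(((-3 + 5)*81163)) = 1765799/285296 + 3384213/((2*81163)) = 1765799/285296 + 3384213/162326 = 626068760261/23155479248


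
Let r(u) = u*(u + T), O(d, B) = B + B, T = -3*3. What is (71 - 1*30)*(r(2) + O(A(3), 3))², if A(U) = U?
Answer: 2624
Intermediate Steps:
T = -9
O(d, B) = 2*B
r(u) = u*(-9 + u) (r(u) = u*(u - 9) = u*(-9 + u))
(71 - 1*30)*(r(2) + O(A(3), 3))² = (71 - 1*30)*(2*(-9 + 2) + 2*3)² = (71 - 30)*(2*(-7) + 6)² = 41*(-14 + 6)² = 41*(-8)² = 41*64 = 2624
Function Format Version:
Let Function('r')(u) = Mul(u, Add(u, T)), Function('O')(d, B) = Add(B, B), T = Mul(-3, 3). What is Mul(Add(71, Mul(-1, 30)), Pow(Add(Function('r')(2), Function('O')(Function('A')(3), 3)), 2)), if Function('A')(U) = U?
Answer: 2624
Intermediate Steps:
T = -9
Function('O')(d, B) = Mul(2, B)
Function('r')(u) = Mul(u, Add(-9, u)) (Function('r')(u) = Mul(u, Add(u, -9)) = Mul(u, Add(-9, u)))
Mul(Add(71, Mul(-1, 30)), Pow(Add(Function('r')(2), Function('O')(Function('A')(3), 3)), 2)) = Mul(Add(71, Mul(-1, 30)), Pow(Add(Mul(2, Add(-9, 2)), Mul(2, 3)), 2)) = Mul(Add(71, -30), Pow(Add(Mul(2, -7), 6), 2)) = Mul(41, Pow(Add(-14, 6), 2)) = Mul(41, Pow(-8, 2)) = Mul(41, 64) = 2624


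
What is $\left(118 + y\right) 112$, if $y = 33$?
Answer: $16912$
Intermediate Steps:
$\left(118 + y\right) 112 = \left(118 + 33\right) 112 = 151 \cdot 112 = 16912$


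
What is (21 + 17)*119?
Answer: 4522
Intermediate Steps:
(21 + 17)*119 = 38*119 = 4522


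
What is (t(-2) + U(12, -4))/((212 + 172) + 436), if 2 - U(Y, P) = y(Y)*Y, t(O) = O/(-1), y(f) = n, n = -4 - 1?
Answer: 16/205 ≈ 0.078049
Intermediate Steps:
n = -5
y(f) = -5
t(O) = -O (t(O) = O*(-1) = -O)
U(Y, P) = 2 + 5*Y (U(Y, P) = 2 - (-5)*Y = 2 + 5*Y)
(t(-2) + U(12, -4))/((212 + 172) + 436) = (-1*(-2) + (2 + 5*12))/((212 + 172) + 436) = (2 + (2 + 60))/(384 + 436) = (2 + 62)/820 = 64*(1/820) = 16/205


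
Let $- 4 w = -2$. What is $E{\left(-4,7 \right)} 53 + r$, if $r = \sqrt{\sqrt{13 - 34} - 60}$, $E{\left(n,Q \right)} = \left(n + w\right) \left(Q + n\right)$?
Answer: $- \frac{1113}{2} + \sqrt{-60 + i \sqrt{21}} \approx -556.2 + 7.7516 i$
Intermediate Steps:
$w = \frac{1}{2}$ ($w = \left(- \frac{1}{4}\right) \left(-2\right) = \frac{1}{2} \approx 0.5$)
$E{\left(n,Q \right)} = \left(\frac{1}{2} + n\right) \left(Q + n\right)$ ($E{\left(n,Q \right)} = \left(n + \frac{1}{2}\right) \left(Q + n\right) = \left(\frac{1}{2} + n\right) \left(Q + n\right)$)
$r = \sqrt{-60 + i \sqrt{21}}$ ($r = \sqrt{\sqrt{-21} - 60} = \sqrt{i \sqrt{21} - 60} = \sqrt{-60 + i \sqrt{21}} \approx 0.29559 + 7.7516 i$)
$E{\left(-4,7 \right)} 53 + r = \left(\left(-4\right)^{2} + \frac{1}{2} \cdot 7 + \frac{1}{2} \left(-4\right) + 7 \left(-4\right)\right) 53 + \sqrt{-60 + i \sqrt{21}} = \left(16 + \frac{7}{2} - 2 - 28\right) 53 + \sqrt{-60 + i \sqrt{21}} = \left(- \frac{21}{2}\right) 53 + \sqrt{-60 + i \sqrt{21}} = - \frac{1113}{2} + \sqrt{-60 + i \sqrt{21}}$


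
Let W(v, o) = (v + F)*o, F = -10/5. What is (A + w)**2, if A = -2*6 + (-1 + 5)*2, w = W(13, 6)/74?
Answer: 13225/1369 ≈ 9.6603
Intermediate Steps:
F = -2 (F = -10*1/5 = -2)
W(v, o) = o*(-2 + v) (W(v, o) = (v - 2)*o = (-2 + v)*o = o*(-2 + v))
w = 33/37 (w = (6*(-2 + 13))/74 = (6*11)*(1/74) = 66*(1/74) = 33/37 ≈ 0.89189)
A = -4 (A = -12 + 4*2 = -12 + 8 = -4)
(A + w)**2 = (-4 + 33/37)**2 = (-115/37)**2 = 13225/1369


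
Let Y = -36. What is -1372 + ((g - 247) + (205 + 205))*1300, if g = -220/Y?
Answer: 1966252/9 ≈ 2.1847e+5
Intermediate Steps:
g = 55/9 (g = -220/(-36) = -220*(-1/36) = 55/9 ≈ 6.1111)
-1372 + ((g - 247) + (205 + 205))*1300 = -1372 + ((55/9 - 247) + (205 + 205))*1300 = -1372 + (-2168/9 + 410)*1300 = -1372 + (1522/9)*1300 = -1372 + 1978600/9 = 1966252/9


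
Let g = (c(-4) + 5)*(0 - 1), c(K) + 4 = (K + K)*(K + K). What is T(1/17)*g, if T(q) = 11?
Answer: -715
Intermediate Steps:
c(K) = -4 + 4*K² (c(K) = -4 + (K + K)*(K + K) = -4 + (2*K)*(2*K) = -4 + 4*K²)
g = -65 (g = ((-4 + 4*(-4)²) + 5)*(0 - 1) = ((-4 + 4*16) + 5)*(-1) = ((-4 + 64) + 5)*(-1) = (60 + 5)*(-1) = 65*(-1) = -65)
T(1/17)*g = 11*(-65) = -715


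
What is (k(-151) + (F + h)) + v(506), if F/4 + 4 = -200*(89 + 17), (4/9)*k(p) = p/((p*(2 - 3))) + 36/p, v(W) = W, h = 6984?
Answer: -46706587/604 ≈ -77329.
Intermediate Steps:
k(p) = -9/4 + 81/p (k(p) = 9*(p/((p*(2 - 3))) + 36/p)/4 = 9*(p/((p*(-1))) + 36/p)/4 = 9*(p/((-p)) + 36/p)/4 = 9*(p*(-1/p) + 36/p)/4 = 9*(-1 + 36/p)/4 = -9/4 + 81/p)
F = -84816 (F = -16 + 4*(-200*(89 + 17)) = -16 + 4*(-200*106) = -16 + 4*(-21200) = -16 - 84800 = -84816)
(k(-151) + (F + h)) + v(506) = ((-9/4 + 81/(-151)) + (-84816 + 6984)) + 506 = ((-9/4 + 81*(-1/151)) - 77832) + 506 = ((-9/4 - 81/151) - 77832) + 506 = (-1683/604 - 77832) + 506 = -47012211/604 + 506 = -46706587/604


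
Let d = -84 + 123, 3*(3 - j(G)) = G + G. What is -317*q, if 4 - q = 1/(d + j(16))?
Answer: -118241/94 ≈ -1257.9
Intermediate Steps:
j(G) = 3 - 2*G/3 (j(G) = 3 - (G + G)/3 = 3 - 2*G/3)
d = 39
q = 373/94 (q = 4 - 1/(39 + (3 - 2/3*16)) = 4 - 1/(39 + (3 - 32/3)) = 4 - 1/(39 - 23/3) = 4 - 1/94/3 = 4 - 1*3/94 = 4 - 3/94 = 373/94 ≈ 3.9681)
-317*q = -317*373/94 = -118241/94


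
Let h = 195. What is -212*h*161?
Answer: -6655740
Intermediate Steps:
-212*h*161 = -212*195*161 = -41340*161 = -6655740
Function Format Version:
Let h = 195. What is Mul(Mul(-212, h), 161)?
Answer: -6655740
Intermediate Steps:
Mul(Mul(-212, h), 161) = Mul(Mul(-212, 195), 161) = Mul(-41340, 161) = -6655740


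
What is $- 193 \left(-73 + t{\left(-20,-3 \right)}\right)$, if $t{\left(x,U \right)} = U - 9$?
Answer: $16405$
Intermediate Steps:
$t{\left(x,U \right)} = -9 + U$
$- 193 \left(-73 + t{\left(-20,-3 \right)}\right) = - 193 \left(-73 - 12\right) = \left(-193\right) \left(-85\right) = 16405$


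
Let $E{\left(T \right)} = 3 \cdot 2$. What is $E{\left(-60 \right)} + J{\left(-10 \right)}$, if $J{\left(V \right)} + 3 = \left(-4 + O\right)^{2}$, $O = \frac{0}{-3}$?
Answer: $19$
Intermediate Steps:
$O = 0$ ($O = 0 \left(- \frac{1}{3}\right) = 0$)
$E{\left(T \right)} = 6$
$J{\left(V \right)} = 13$ ($J{\left(V \right)} = -3 + \left(-4 + 0\right)^{2} = -3 + \left(-4\right)^{2} = -3 + 16 = 13$)
$E{\left(-60 \right)} + J{\left(-10 \right)} = 6 + 13 = 19$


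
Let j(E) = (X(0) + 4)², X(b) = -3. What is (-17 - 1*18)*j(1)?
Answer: -35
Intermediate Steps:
j(E) = 1 (j(E) = (-3 + 4)² = 1² = 1)
(-17 - 1*18)*j(1) = (-17 - 1*18)*1 = (-17 - 18)*1 = -35*1 = -35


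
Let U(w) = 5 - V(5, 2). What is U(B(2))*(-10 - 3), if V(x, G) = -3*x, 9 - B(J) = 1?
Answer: -260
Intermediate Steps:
B(J) = 8 (B(J) = 9 - 1*1 = 9 - 1 = 8)
U(w) = 20 (U(w) = 5 - (-3)*5 = 5 - 1*(-15) = 5 + 15 = 20)
U(B(2))*(-10 - 3) = 20*(-10 - 3) = 20*(-13) = -260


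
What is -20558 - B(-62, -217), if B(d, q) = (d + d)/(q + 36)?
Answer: -3721122/181 ≈ -20559.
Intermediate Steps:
B(d, q) = 2*d/(36 + q) (B(d, q) = (2*d)/(36 + q) = 2*d/(36 + q))
-20558 - B(-62, -217) = -20558 - 2*(-62)/(36 - 217) = -20558 - 2*(-62)/(-181) = -20558 - 2*(-62)*(-1)/181 = -20558 - 1*124/181 = -20558 - 124/181 = -3721122/181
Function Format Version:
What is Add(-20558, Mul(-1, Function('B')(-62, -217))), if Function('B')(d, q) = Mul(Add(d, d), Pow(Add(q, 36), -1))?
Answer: Rational(-3721122, 181) ≈ -20559.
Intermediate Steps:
Function('B')(d, q) = Mul(2, d, Pow(Add(36, q), -1)) (Function('B')(d, q) = Mul(Mul(2, d), Pow(Add(36, q), -1)) = Mul(2, d, Pow(Add(36, q), -1)))
Add(-20558, Mul(-1, Function('B')(-62, -217))) = Add(-20558, Mul(-1, Mul(2, -62, Pow(Add(36, -217), -1)))) = Add(-20558, Mul(-1, Mul(2, -62, Pow(-181, -1)))) = Add(-20558, Mul(-1, Mul(2, -62, Rational(-1, 181)))) = Add(-20558, Mul(-1, Rational(124, 181))) = Add(-20558, Rational(-124, 181)) = Rational(-3721122, 181)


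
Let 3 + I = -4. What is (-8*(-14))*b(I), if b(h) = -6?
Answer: -672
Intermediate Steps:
I = -7 (I = -3 - 4 = -7)
(-8*(-14))*b(I) = -8*(-14)*(-6) = 112*(-6) = -672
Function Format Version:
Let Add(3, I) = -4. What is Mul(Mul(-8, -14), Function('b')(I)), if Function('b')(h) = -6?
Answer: -672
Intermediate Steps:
I = -7 (I = Add(-3, -4) = -7)
Mul(Mul(-8, -14), Function('b')(I)) = Mul(Mul(-8, -14), -6) = Mul(112, -6) = -672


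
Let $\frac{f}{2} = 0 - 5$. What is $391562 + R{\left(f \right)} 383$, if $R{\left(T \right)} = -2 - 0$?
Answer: $390796$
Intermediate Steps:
$f = -10$ ($f = 2 \left(0 - 5\right) = 2 \left(-5\right) = -10$)
$R{\left(T \right)} = -2$ ($R{\left(T \right)} = -2 + 0 = -2$)
$391562 + R{\left(f \right)} 383 = 391562 - 766 = 390796$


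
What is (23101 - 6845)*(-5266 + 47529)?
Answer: 687027328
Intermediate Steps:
(23101 - 6845)*(-5266 + 47529) = 16256*42263 = 687027328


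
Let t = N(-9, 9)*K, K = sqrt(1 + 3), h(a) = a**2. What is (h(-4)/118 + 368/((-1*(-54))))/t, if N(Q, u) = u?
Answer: 5536/14337 ≈ 0.38613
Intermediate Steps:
K = 2 (K = sqrt(4) = 2)
t = 18 (t = 9*2 = 18)
(h(-4)/118 + 368/((-1*(-54))))/t = ((-4)**2/118 + 368/((-1*(-54))))/18 = (16*(1/118) + 368/54)*(1/18) = (8/59 + 368*(1/54))*(1/18) = (8/59 + 184/27)*(1/18) = (11072/1593)*(1/18) = 5536/14337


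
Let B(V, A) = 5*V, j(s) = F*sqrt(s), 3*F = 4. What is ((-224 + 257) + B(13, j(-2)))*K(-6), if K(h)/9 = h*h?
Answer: 31752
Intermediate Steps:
F = 4/3 (F = (1/3)*4 = 4/3 ≈ 1.3333)
j(s) = 4*sqrt(s)/3
K(h) = 9*h**2 (K(h) = 9*(h*h) = 9*h**2)
((-224 + 257) + B(13, j(-2)))*K(-6) = ((-224 + 257) + 5*13)*(9*(-6)**2) = (33 + 65)*(9*36) = 98*324 = 31752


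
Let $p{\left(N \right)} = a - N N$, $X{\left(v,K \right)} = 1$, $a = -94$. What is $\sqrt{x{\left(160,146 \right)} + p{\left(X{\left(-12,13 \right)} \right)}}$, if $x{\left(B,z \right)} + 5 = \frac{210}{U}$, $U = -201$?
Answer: $\frac{i \sqrt{453590}}{67} \approx 10.052 i$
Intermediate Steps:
$x{\left(B,z \right)} = - \frac{405}{67}$ ($x{\left(B,z \right)} = -5 + \frac{210}{-201} = -5 + 210 \left(- \frac{1}{201}\right) = -5 - \frac{70}{67} = - \frac{405}{67}$)
$p{\left(N \right)} = -94 - N^{2}$ ($p{\left(N \right)} = -94 - N N = -94 - N^{2}$)
$\sqrt{x{\left(160,146 \right)} + p{\left(X{\left(-12,13 \right)} \right)}} = \sqrt{- \frac{405}{67} - 95} = \sqrt{- \frac{6770}{67}} = \frac{i \sqrt{453590}}{67}$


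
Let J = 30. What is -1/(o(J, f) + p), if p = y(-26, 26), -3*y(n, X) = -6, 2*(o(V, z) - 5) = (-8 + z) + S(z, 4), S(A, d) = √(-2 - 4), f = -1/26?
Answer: -8060/28081 + 1352*I*√6/28081 ≈ -0.28703 + 0.11793*I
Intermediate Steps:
f = -1/26 (f = -1*1/26 = -1/26 ≈ -0.038462)
S(A, d) = I*√6 (S(A, d) = √(-6) = I*√6)
o(V, z) = 1 + z/2 + I*√6/2 (o(V, z) = 5 + ((-8 + z) + I*√6)/2 = 5 + (-8 + z + I*√6)/2 = 5 + (-4 + z/2 + I*√6/2) = 1 + z/2 + I*√6/2)
y(n, X) = 2 (y(n, X) = -⅓*(-6) = 2)
p = 2
-1/(o(J, f) + p) = -1/((1 + (½)*(-1/26) + I*√6/2) + 2) = -1/((1 - 1/52 + I*√6/2) + 2) = -1/((51/52 + I*√6/2) + 2) = -1/(155/52 + I*√6/2)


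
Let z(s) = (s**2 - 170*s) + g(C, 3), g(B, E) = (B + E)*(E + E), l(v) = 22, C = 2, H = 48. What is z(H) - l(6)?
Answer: -5848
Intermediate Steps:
g(B, E) = 2*E*(B + E) (g(B, E) = (B + E)*(2*E) = 2*E*(B + E))
z(s) = 30 + s**2 - 170*s (z(s) = (s**2 - 170*s) + 2*3*(2 + 3) = (s**2 - 170*s) + 2*3*5 = (s**2 - 170*s) + 30 = 30 + s**2 - 170*s)
z(H) - l(6) = (30 + 48**2 - 170*48) - 1*22 = (30 + 2304 - 8160) - 22 = -5826 - 22 = -5848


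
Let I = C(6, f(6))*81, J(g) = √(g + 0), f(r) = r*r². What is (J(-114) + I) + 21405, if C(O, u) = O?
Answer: 21891 + I*√114 ≈ 21891.0 + 10.677*I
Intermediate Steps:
f(r) = r³
J(g) = √g
I = 486 (I = 6*81 = 486)
(J(-114) + I) + 21405 = (√(-114) + 486) + 21405 = (I*√114 + 486) + 21405 = (486 + I*√114) + 21405 = 21891 + I*√114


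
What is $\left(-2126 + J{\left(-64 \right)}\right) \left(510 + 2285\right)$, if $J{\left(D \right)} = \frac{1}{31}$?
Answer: $- \frac{184204475}{31} \approx -5.9421 \cdot 10^{6}$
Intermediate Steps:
$J{\left(D \right)} = \frac{1}{31}$
$\left(-2126 + J{\left(-64 \right)}\right) \left(510 + 2285\right) = \left(-2126 + \frac{1}{31}\right) \left(510 + 2285\right) = \left(- \frac{65905}{31}\right) 2795 = - \frac{184204475}{31}$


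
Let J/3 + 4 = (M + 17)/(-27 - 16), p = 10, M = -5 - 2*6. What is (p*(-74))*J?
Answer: 8880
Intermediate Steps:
M = -17 (M = -5 - 12 = -17)
J = -12 (J = -12 + 3*((-17 + 17)/(-27 - 16)) = -12 + 3*(0/(-43)) = -12 + 3*(0*(-1/43)) = -12 + 3*0 = -12 + 0 = -12)
(p*(-74))*J = (10*(-74))*(-12) = -740*(-12) = 8880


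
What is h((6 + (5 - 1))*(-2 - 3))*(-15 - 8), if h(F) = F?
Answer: 1150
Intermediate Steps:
h((6 + (5 - 1))*(-2 - 3))*(-15 - 8) = ((6 + (5 - 1))*(-2 - 3))*(-15 - 8) = ((6 + 4)*(-5))*(-23) = (10*(-5))*(-23) = -50*(-23) = 1150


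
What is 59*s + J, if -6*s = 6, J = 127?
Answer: 68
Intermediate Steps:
s = -1 (s = -1/6*6 = -1)
59*s + J = 59*(-1) + 127 = -59 + 127 = 68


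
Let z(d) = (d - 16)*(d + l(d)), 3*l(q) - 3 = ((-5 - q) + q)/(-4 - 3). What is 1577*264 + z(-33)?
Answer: 1253653/3 ≈ 4.1788e+5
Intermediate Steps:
l(q) = 26/21 (l(q) = 1 + (((-5 - q) + q)/(-4 - 3))/3 = 1 + (-5/(-7))/3 = 1 + (-5*(-⅐))/3 = 1 + (⅓)*(5/7) = 1 + 5/21 = 26/21)
z(d) = (-16 + d)*(26/21 + d) (z(d) = (d - 16)*(d + 26/21) = (-16 + d)*(26/21 + d))
1577*264 + z(-33) = 1577*264 + (-416/21 + (-33)² - 310/21*(-33)) = 416328 + (-416/21 + 1089 + 3410/7) = 416328 + 4669/3 = 1253653/3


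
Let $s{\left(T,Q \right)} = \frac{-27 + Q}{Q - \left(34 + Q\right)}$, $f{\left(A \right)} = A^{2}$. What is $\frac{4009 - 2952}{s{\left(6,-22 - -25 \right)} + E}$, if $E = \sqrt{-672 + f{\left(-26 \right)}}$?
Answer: $\frac{17969}{46} \approx 390.63$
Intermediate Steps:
$E = 2$ ($E = \sqrt{-672 + \left(-26\right)^{2}} = \sqrt{-672 + 676} = \sqrt{4} = 2$)
$s{\left(T,Q \right)} = \frac{27}{34} - \frac{Q}{34}$ ($s{\left(T,Q \right)} = \frac{-27 + Q}{-34} = \left(-27 + Q\right) \left(- \frac{1}{34}\right) = \frac{27}{34} - \frac{Q}{34}$)
$\frac{4009 - 2952}{s{\left(6,-22 - -25 \right)} + E} = \frac{4009 - 2952}{\left(\frac{27}{34} - \frac{-22 - -25}{34}\right) + 2} = \frac{1057}{\left(\frac{27}{34} - \frac{-22 + 25}{34}\right) + 2} = \frac{1057}{\left(\frac{27}{34} - \frac{3}{34}\right) + 2} = \frac{1057}{\frac{12}{17} + 2} = \frac{1057}{\frac{46}{17}} = 1057 \cdot \frac{17}{46} = \frac{17969}{46}$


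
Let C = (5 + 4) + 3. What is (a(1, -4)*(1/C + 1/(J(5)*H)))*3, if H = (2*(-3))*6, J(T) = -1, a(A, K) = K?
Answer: -4/3 ≈ -1.3333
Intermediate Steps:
C = 12 (C = 9 + 3 = 12)
H = -36 (H = -6*6 = -36)
(a(1, -4)*(1/C + 1/(J(5)*H)))*3 = -4*(1/12 + 1/(-1*(-36)))*3 = -4*(1*(1/12) - 1*(-1/36))*3 = -4*(1/12 + 1/36)*3 = -4*1/9*3 = -4/9*3 = -4/3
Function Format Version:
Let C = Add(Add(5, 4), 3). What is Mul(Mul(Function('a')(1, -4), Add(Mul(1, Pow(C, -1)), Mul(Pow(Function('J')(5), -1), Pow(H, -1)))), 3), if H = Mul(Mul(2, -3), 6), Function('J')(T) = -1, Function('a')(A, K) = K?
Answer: Rational(-4, 3) ≈ -1.3333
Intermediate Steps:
C = 12 (C = Add(9, 3) = 12)
H = -36 (H = Mul(-6, 6) = -36)
Mul(Mul(Function('a')(1, -4), Add(Mul(1, Pow(C, -1)), Mul(Pow(Function('J')(5), -1), Pow(H, -1)))), 3) = Mul(Mul(-4, Add(Mul(1, Pow(12, -1)), Mul(Pow(-1, -1), Pow(-36, -1)))), 3) = Mul(Mul(-4, Add(Mul(1, Rational(1, 12)), Mul(-1, Rational(-1, 36)))), 3) = Mul(Mul(-4, Add(Rational(1, 12), Rational(1, 36))), 3) = Mul(Mul(-4, Rational(1, 9)), 3) = Mul(Rational(-4, 9), 3) = Rational(-4, 3)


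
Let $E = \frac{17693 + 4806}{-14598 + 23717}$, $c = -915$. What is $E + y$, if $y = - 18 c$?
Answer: $\frac{150212429}{9119} \approx 16472.0$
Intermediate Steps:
$E = \frac{22499}{9119} \approx 2.4673$
$y = 16470$ ($y = \left(-18\right) \left(-915\right) = 16470$)
$E + y = \frac{22499}{9119} + 16470 = \frac{150212429}{9119}$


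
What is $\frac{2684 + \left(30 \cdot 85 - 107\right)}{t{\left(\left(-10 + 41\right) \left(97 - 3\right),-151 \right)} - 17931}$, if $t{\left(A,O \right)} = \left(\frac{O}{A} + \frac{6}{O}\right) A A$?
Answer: $- \frac{774177}{120098071} \approx -0.0064462$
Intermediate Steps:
$t{\left(A,O \right)} = A^{2} \left(\frac{6}{O} + \frac{O}{A}\right)$ ($t{\left(A,O \right)} = \left(\frac{6}{O} + \frac{O}{A}\right) A A = A \left(\frac{6}{O} + \frac{O}{A}\right) A = A^{2} \left(\frac{6}{O} + \frac{O}{A}\right)$)
$\frac{2684 + \left(30 \cdot 85 - 107\right)}{t{\left(\left(-10 + 41\right) \left(97 - 3\right),-151 \right)} - 17931} = \frac{2684 + \left(30 \cdot 85 - 107\right)}{\frac{\left(-10 + 41\right) \left(97 - 3\right) \left(\left(-151\right)^{2} + 6 \left(-10 + 41\right) \left(97 - 3\right)\right)}{-151} - 17931} = \frac{2684 + \left(2550 - 107\right)}{31 \cdot 94 \left(- \frac{1}{151}\right) \left(22801 + 6 \cdot 31 \cdot 94\right) - 17931} = \frac{2684 + 2443}{2914 \left(- \frac{1}{151}\right) \left(22801 + 6 \cdot 2914\right) - 17931} = \frac{5127}{2914 \left(- \frac{1}{151}\right) \left(22801 + 17484\right) - 17931} = \frac{5127}{2914 \left(- \frac{1}{151}\right) 40285 - 17931} = \frac{5127}{- \frac{117390490}{151} - 17931} = \frac{5127}{- \frac{120098071}{151}} = 5127 \left(- \frac{151}{120098071}\right) = - \frac{774177}{120098071}$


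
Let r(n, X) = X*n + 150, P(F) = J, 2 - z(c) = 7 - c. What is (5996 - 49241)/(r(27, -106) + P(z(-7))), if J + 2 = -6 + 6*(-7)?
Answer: 43245/2762 ≈ 15.657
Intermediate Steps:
z(c) = -5 + c (z(c) = 2 - (7 - c) = 2 + (-7 + c) = -5 + c)
J = -50 (J = -2 + (-6 + 6*(-7)) = -2 + (-6 - 42) = -2 - 48 = -50)
P(F) = -50
r(n, X) = 150 + X*n
(5996 - 49241)/(r(27, -106) + P(z(-7))) = (5996 - 49241)/((150 - 106*27) - 50) = -43245/((150 - 2862) - 50) = -43245/(-2712 - 50) = -43245/(-2762) = -43245*(-1/2762) = 43245/2762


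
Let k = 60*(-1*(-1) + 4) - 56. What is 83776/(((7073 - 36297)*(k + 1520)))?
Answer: -374/230139 ≈ -0.0016251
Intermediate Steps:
k = 244 (k = 60*(1 + 4) - 56 = 60*5 - 56 = 300 - 56 = 244)
83776/(((7073 - 36297)*(k + 1520))) = 83776/(((7073 - 36297)*(244 + 1520))) = 83776/((-29224*1764)) = 83776/(-51551136) = 83776*(-1/51551136) = -374/230139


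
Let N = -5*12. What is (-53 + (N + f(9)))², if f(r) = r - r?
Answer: 12769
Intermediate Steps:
f(r) = 0
N = -60
(-53 + (N + f(9)))² = (-53 + (-60 + 0))² = (-53 - 60)² = (-113)² = 12769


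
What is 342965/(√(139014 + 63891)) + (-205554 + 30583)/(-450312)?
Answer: 174971/450312 + 68593*√2505/4509 ≈ 761.77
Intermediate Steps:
342965/(√(139014 + 63891)) + (-205554 + 30583)/(-450312) = 342965/(√202905) - 174971*(-1/450312) = 342965/((9*√2505)) + 174971/450312 = 342965*(√2505/22545) + 174971/450312 = 68593*√2505/4509 + 174971/450312 = 174971/450312 + 68593*√2505/4509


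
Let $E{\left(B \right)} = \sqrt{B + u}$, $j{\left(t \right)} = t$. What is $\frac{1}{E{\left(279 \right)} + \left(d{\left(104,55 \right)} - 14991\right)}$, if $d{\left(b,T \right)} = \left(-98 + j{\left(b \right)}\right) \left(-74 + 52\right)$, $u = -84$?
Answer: $- \frac{5041}{76234978} - \frac{\sqrt{195}}{228704934} \approx -6.6186 \cdot 10^{-5}$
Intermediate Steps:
$d{\left(b,T \right)} = 2156 - 22 b$ ($d{\left(b,T \right)} = \left(-98 + b\right) \left(-74 + 52\right) = \left(-98 + b\right) \left(-22\right) = 2156 - 22 b$)
$E{\left(B \right)} = \sqrt{-84 + B}$ ($E{\left(B \right)} = \sqrt{B - 84} = \sqrt{-84 + B}$)
$\frac{1}{E{\left(279 \right)} + \left(d{\left(104,55 \right)} - 14991\right)} = \frac{1}{\sqrt{-84 + 279} + \left(\left(2156 - 2288\right) - 14991\right)} = \frac{1}{\sqrt{195} + \left(\left(2156 - 2288\right) + \left(-22268 + 7277\right)\right)} = \frac{1}{\sqrt{195} - 15123} = \frac{1}{-15123 + \sqrt{195}}$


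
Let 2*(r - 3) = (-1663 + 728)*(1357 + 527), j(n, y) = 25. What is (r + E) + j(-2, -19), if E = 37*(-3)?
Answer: -880853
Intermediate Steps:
E = -111
r = -880767 (r = 3 + ((-1663 + 728)*(1357 + 527))/2 = 3 + (-935*1884)/2 = 3 + (½)*(-1761540) = 3 - 880770 = -880767)
(r + E) + j(-2, -19) = (-880767 - 111) + 25 = -880878 + 25 = -880853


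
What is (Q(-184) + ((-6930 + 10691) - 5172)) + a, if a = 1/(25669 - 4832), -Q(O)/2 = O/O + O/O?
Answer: -29484354/20837 ≈ -1415.0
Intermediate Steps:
Q(O) = -4 (Q(O) = -2*(O/O + O/O) = -2*(1 + 1) = -2*2 = -4)
a = 1/20837 ≈ 4.7992e-5
(Q(-184) + ((-6930 + 10691) - 5172)) + a = (-4 + ((-6930 + 10691) - 5172)) + 1/20837 = (-4 + (3761 - 5172)) + 1/20837 = (-4 - 1411) + 1/20837 = -1415 + 1/20837 = -29484354/20837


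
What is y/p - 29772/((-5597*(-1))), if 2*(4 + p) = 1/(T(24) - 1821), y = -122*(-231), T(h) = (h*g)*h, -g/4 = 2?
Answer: -2029683444408/287870501 ≈ -7050.7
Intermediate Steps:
g = -8 (g = -4*2 = -8)
T(h) = -8*h**2 (T(h) = (h*(-8))*h = (-8*h)*h = -8*h**2)
y = 28182
p = -51433/12858 (p = -4 + 1/(2*(-8*24**2 - 1821)) = -4 + 1/(2*(-8*576 - 1821)) = -4 + 1/(2*(-4608 - 1821)) = -4 + (1/2)/(-6429) = -4 + (1/2)*(-1/6429) = -4 - 1/12858 = -51433/12858 ≈ -4.0001)
y/p - 29772/((-5597*(-1))) = 28182/(-51433/12858) - 29772/((-5597*(-1))) = 28182*(-12858/51433) - 29772/5597 = -362364156/51433 - 29772*1/5597 = -362364156/51433 - 29772/5597 = -2029683444408/287870501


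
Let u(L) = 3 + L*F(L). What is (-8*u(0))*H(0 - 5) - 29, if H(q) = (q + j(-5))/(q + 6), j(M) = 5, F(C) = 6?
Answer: -29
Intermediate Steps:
u(L) = 3 + 6*L (u(L) = 3 + L*6 = 3 + 6*L)
H(q) = (5 + q)/(6 + q) (H(q) = (q + 5)/(q + 6) = (5 + q)/(6 + q))
(-8*u(0))*H(0 - 5) - 29 = (-8*(3 + 6*0))*((5 + (0 - 5))/(6 + (0 - 5))) - 29 = (-8*(3 + 0))*((5 - 5)/(6 - 5)) - 29 = (-8*3)*(0/1) - 29 = -24*0 - 29 = 0 - 29 = -29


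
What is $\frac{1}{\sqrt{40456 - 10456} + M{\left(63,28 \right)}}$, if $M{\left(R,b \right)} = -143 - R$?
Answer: $- \frac{103}{6218} - \frac{25 \sqrt{3}}{3109} \approx -0.030493$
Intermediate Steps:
$\frac{1}{\sqrt{40456 - 10456} + M{\left(63,28 \right)}} = \frac{1}{\sqrt{40456 - 10456} - 206} = \frac{1}{\sqrt{30000} - 206} = \frac{1}{100 \sqrt{3} - 206} = \frac{1}{-206 + 100 \sqrt{3}}$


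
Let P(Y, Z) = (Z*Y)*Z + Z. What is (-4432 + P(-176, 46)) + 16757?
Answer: -360045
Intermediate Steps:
P(Y, Z) = Z + Y*Z² (P(Y, Z) = (Y*Z)*Z + Z = Y*Z² + Z = Z + Y*Z²)
(-4432 + P(-176, 46)) + 16757 = (-4432 + 46*(1 - 176*46)) + 16757 = (-4432 + 46*(1 - 8096)) + 16757 = (-4432 + 46*(-8095)) + 16757 = (-4432 - 372370) + 16757 = -376802 + 16757 = -360045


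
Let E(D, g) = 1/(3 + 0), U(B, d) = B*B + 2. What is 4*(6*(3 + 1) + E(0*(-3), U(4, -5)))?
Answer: 292/3 ≈ 97.333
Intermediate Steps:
U(B, d) = 2 + B**2 (U(B, d) = B**2 + 2 = 2 + B**2)
E(D, g) = 1/3
4*(6*(3 + 1) + E(0*(-3), U(4, -5))) = 4*(6*(3 + 1) + 1/3) = 4*(6*4 + 1/3) = 4*(24 + 1/3) = 4*(73/3) = 292/3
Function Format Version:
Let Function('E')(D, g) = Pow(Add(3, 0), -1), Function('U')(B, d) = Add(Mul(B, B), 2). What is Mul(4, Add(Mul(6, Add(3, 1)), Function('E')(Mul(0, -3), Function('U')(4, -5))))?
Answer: Rational(292, 3) ≈ 97.333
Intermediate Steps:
Function('U')(B, d) = Add(2, Pow(B, 2)) (Function('U')(B, d) = Add(Pow(B, 2), 2) = Add(2, Pow(B, 2)))
Function('E')(D, g) = Rational(1, 3) (Function('E')(D, g) = Pow(3, -1) = Rational(1, 3))
Mul(4, Add(Mul(6, Add(3, 1)), Function('E')(Mul(0, -3), Function('U')(4, -5)))) = Mul(4, Add(Mul(6, Add(3, 1)), Rational(1, 3))) = Mul(4, Add(Mul(6, 4), Rational(1, 3))) = Mul(4, Add(24, Rational(1, 3))) = Mul(4, Rational(73, 3)) = Rational(292, 3)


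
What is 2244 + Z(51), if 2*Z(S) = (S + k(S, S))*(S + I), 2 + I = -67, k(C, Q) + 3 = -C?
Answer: 2271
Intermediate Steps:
k(C, Q) = -3 - C
I = -69 (I = -2 - 67 = -69)
Z(S) = 207/2 - 3*S/2 (Z(S) = ((S + (-3 - S))*(S - 69))/2 = (-3*(-69 + S))/2 = (207 - 3*S)/2 = 207/2 - 3*S/2)
2244 + Z(51) = 2244 + (207/2 - 3/2*51) = 2244 + (207/2 - 153/2) = 2244 + 27 = 2271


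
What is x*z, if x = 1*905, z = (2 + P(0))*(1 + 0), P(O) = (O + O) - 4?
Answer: -1810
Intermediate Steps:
P(O) = -4 + 2*O (P(O) = 2*O - 4 = -4 + 2*O)
z = -2 (z = (2 + (-4 + 2*0))*(1 + 0) = (2 + (-4 + 0))*1 = (2 - 4)*1 = -2*1 = -2)
x = 905
x*z = 905*(-2) = -1810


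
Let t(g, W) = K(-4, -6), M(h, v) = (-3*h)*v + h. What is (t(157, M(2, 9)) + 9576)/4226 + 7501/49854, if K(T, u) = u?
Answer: 254401003/105341502 ≈ 2.4150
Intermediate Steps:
M(h, v) = h - 3*h*v (M(h, v) = -3*h*v + h = h - 3*h*v)
t(g, W) = -6
(t(157, M(2, 9)) + 9576)/4226 + 7501/49854 = (-6 + 9576)/4226 + 7501/49854 = 9570*(1/4226) + 7501*(1/49854) = 4785/2113 + 7501/49854 = 254401003/105341502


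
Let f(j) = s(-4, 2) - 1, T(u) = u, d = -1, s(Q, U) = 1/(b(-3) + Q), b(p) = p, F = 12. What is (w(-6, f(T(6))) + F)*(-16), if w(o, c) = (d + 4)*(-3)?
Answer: -48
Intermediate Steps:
s(Q, U) = 1/(-3 + Q)
f(j) = -8/7 (f(j) = 1/(-3 - 4) - 1 = 1/(-7) - 1 = -1/7 - 1 = -8/7)
w(o, c) = -9 (w(o, c) = (-1 + 4)*(-3) = 3*(-3) = -9)
(w(-6, f(T(6))) + F)*(-16) = (-9 + 12)*(-16) = 3*(-16) = -48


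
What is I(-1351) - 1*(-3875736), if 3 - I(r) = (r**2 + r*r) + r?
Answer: 226688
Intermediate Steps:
I(r) = 3 - r - 2*r**2 (I(r) = 3 - ((r**2 + r*r) + r) = 3 - ((r**2 + r**2) + r) = 3 - (2*r**2 + r) = 3 - (r + 2*r**2) = 3 + (-r - 2*r**2) = 3 - r - 2*r**2)
I(-1351) - 1*(-3875736) = (3 - 1*(-1351) - 2*(-1351)**2) - 1*(-3875736) = (3 + 1351 - 2*1825201) + 3875736 = (3 + 1351 - 3650402) + 3875736 = -3649048 + 3875736 = 226688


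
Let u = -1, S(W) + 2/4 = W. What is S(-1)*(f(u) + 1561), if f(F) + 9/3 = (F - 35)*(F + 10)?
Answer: -1851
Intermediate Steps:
S(W) = -½ + W
f(F) = -3 + (-35 + F)*(10 + F) (f(F) = -3 + (F - 35)*(F + 10) = -3 + (-35 + F)*(10 + F))
S(-1)*(f(u) + 1561) = (-½ - 1)*((-353 + (-1)² - 25*(-1)) + 1561) = -3*((-353 + 1 + 25) + 1561)/2 = -3*(-327 + 1561)/2 = -3/2*1234 = -1851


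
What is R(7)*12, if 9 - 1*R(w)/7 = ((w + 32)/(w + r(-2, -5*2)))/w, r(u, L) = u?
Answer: 3312/5 ≈ 662.40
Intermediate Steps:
R(w) = 63 - 7*(32 + w)/(w*(-2 + w)) (R(w) = 63 - 7*(w + 32)/(w - 2)/w = 63 - 7*(32 + w)/(-2 + w)/w = 63 - 7*(32 + w)/(w*(-2 + w)))
R(7)*12 = (7*(-32 - 19*7 + 9*7**2)/(7*(-2 + 7)))*12 = (7*(1/7)*(-32 - 133 + 9*49)/5)*12 = (7*(1/7)*(1/5)*(-32 - 133 + 441))*12 = (7*(1/7)*(1/5)*276)*12 = (276/5)*12 = 3312/5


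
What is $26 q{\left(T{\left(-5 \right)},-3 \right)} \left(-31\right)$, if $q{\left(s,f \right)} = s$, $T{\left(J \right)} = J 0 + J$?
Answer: $4030$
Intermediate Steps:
$T{\left(J \right)} = J$ ($T{\left(J \right)} = 0 + J = J$)
$26 q{\left(T{\left(-5 \right)},-3 \right)} \left(-31\right) = 26 \left(-5\right) \left(-31\right) = \left(-130\right) \left(-31\right) = 4030$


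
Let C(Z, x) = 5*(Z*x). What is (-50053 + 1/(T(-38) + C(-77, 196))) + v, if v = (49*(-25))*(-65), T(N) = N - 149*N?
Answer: 2065190191/69836 ≈ 29572.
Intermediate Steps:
T(N) = -148*N
C(Z, x) = 5*Z*x
v = 79625 (v = -1225*(-65) = 79625)
(-50053 + 1/(T(-38) + C(-77, 196))) + v = (-50053 + 1/(-148*(-38) + 5*(-77)*196)) + 79625 = (-50053 + 1/(5624 - 75460)) + 79625 = (-50053 + 1/(-69836)) + 79625 = (-50053 - 1/69836) + 79625 = -3495501309/69836 + 79625 = 2065190191/69836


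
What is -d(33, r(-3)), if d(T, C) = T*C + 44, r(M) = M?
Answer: 55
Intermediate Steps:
d(T, C) = 44 + C*T (d(T, C) = C*T + 44 = 44 + C*T)
-d(33, r(-3)) = -(44 - 3*33) = -(44 - 99) = -1*(-55) = 55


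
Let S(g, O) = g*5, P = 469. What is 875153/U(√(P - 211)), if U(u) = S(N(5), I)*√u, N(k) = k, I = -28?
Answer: 875153*258^(¾)/6450 ≈ 8734.5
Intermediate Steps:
S(g, O) = 5*g
U(u) = 25*√u (U(u) = (5*5)*√u = 25*√u)
875153/U(√(P - 211)) = 875153/((25*√(√(469 - 211)))) = 875153/((25*√(√258))) = 875153/((25*258^(¼))) = 875153*(258^(¾)/6450) = 875153*258^(¾)/6450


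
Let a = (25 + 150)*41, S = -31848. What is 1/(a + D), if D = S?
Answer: -1/24673 ≈ -4.0530e-5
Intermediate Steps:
a = 7175 (a = 175*41 = 7175)
D = -31848
1/(a + D) = 1/(7175 - 31848) = 1/(-24673) = -1/24673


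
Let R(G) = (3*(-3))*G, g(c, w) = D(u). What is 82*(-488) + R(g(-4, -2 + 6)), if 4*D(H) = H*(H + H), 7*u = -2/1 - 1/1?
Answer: -3921649/98 ≈ -40017.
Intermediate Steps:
u = -3/7 (u = (-2/1 - 1/1)/7 = (-2*1 - 1*1)/7 = (-2 - 1)/7 = (1/7)*(-3) = -3/7 ≈ -0.42857)
D(H) = H**2/2 (D(H) = (H*(H + H))/4 = (H*(2*H))/4 = (2*H**2)/4 = H**2/2)
g(c, w) = 9/98 (g(c, w) = (-3/7)**2/2 = (1/2)*(9/49) = 9/98)
R(G) = -9*G
82*(-488) + R(g(-4, -2 + 6)) = 82*(-488) - 9*9/98 = -40016 - 81/98 = -3921649/98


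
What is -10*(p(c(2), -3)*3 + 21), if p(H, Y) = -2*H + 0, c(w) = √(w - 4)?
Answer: -210 + 60*I*√2 ≈ -210.0 + 84.853*I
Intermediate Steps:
c(w) = √(-4 + w)
p(H, Y) = -2*H
-10*(p(c(2), -3)*3 + 21) = -10*(-2*√(-4 + 2)*3 + 21) = -10*(-2*I*√2*3 + 21) = -10*(-6*I*√2 + 21) = -10*(21 - 6*I*√2) = -210 + 60*I*√2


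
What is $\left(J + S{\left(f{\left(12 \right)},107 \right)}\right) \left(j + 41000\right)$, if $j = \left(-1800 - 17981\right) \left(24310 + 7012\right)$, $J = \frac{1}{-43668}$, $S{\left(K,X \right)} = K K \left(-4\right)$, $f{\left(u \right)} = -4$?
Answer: $\frac{865729912968973}{21834} \approx 3.9651 \cdot 10^{10}$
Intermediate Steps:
$S{\left(K,X \right)} = - 4 K^{2}$ ($S{\left(K,X \right)} = K^{2} \left(-4\right) = - 4 K^{2}$)
$J = - \frac{1}{43668} \approx -2.29 \cdot 10^{-5}$
$j = -619580482$ ($j = \left(-19781\right) 31322 = -619580482$)
$\left(J + S{\left(f{\left(12 \right)},107 \right)}\right) \left(j + 41000\right) = \left(- \frac{1}{43668} - 4 \left(-4\right)^{2}\right) \left(-619580482 + 41000\right) = \left(- \frac{1}{43668} - 64\right) \left(-619539482\right) = \left(- \frac{2794753}{43668}\right) \left(-619539482\right) = \frac{865729912968973}{21834}$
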